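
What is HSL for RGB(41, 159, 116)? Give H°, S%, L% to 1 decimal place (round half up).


Normalize: R'=41/255≈0.1608, G'=159/255≈0.6235, B'=116/255≈0.4549
Max=159/255, Min=41/255, Δ=Max-Min=118/255
L = (Max+Min)/2 = (159+41)/510 = 200/510 = 0.39215… → L = 39.2%
L ≤ 0.5 → S = Δ/(Max+Min) = 118/(159+41) = 118/200 = 0.59 → S = 59.0%
(the 1/255 factors cancel in S and H, so raw channel differences can be used)
Max is G' → H = 60 × ((B-R)/Δ + 2) = 60 × ((116-41)/118 + 2)
  75/118 + 2 = 0.6355… + 2 = 2.6355…
  H = 60 × 2.6355… = 158.135…° → H = 158.1°
= HSL(158.1°, 59.0%, 39.2%)


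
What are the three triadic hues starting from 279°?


Triadic: equally spaced at 120° intervals
H1 = 279°
H2 = (279 + 120) mod 360 = 39°
H3 = (279 + 240) mod 360 = 159°
Triadic = 279°, 39°, 159°


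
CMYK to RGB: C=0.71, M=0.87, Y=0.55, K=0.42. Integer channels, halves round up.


R = 255 × (1-C) × (1-K) = 255 × 0.29 × 0.58 = 42.891 → 43
G = 255 × (1-M) × (1-K) = 255 × 0.13 × 0.58 = 19.227 → 19
B = 255 × (1-Y) × (1-K) = 255 × 0.45 × 0.58 = 66.555 → 67
= RGB(43, 19, 67)


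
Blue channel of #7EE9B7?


Color: #7EE9B7
R = 7E = 126
G = E9 = 233
B = B7 = 183
Blue = 183


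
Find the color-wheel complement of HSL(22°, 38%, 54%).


Complement = opposite side of color wheel = hue + 180°
H' = (22 + 180) mod 360 = 202°
S and L unchanged.
= HSL(202°, 38%, 54%)


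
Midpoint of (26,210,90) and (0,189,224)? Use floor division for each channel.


Midpoint: each channel = ⌊(C₁+C₂)/2⌋
R: ⌊(26+0)/2⌋ = 13
G: ⌊(210+189)/2⌋ = 199
B: ⌊(90+224)/2⌋ = 157
= RGB(13, 199, 157)


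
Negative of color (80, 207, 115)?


Invert: (255-R, 255-G, 255-B)
R: 255-80 = 175
G: 255-207 = 48
B: 255-115 = 140
= RGB(175, 48, 140)


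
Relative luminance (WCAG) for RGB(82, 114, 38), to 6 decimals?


Linearize each channel (sRGB transfer function): c = v/255; c_lin = c/12.92 if c ≤ 0.04045, else ((c+0.055)/1.055)^2.4
  R: 82/255 ≈ 0.321569 > 0.04045 → ((0.321569+0.055)/1.055)^2.4 ≈ 0.084376
  G: 114/255 ≈ 0.447059 > 0.04045 → ((0.447059+0.055)/1.055)^2.4 ≈ 0.168269
  B: 38/255 ≈ 0.149020 > 0.04045 → ((0.149020+0.055)/1.055)^2.4 ≈ 0.019382
R_lin = 0.084376, G_lin = 0.168269, B_lin = 0.019382
L = 0.2126×R + 0.7152×G + 0.0722×B
L = 0.2126×0.084376 + 0.7152×0.168269 + 0.0722×0.019382
L ≈ 0.139684


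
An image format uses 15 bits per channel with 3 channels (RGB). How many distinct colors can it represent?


Total bits = 15 bits/channel × 3 channels = 45 bits
Distinct colors = 2^45
= 35,184,372,088,832 colors


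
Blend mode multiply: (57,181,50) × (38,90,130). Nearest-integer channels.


Multiply: C = A×B/255, rounded to nearest integer
R: 57×38/255 = 2166/255 ≈ 8.494 → 8
G: 181×90/255 = 16290/255 ≈ 63.882 → 64
B: 50×130/255 = 6500/255 ≈ 25.490 → 25
= RGB(8, 64, 25)


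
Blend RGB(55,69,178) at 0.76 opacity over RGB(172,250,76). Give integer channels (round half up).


C = α×F + (1-α)×B, with 1-α = 0.24
R: 0.76×55 + 0.24×172 = 41.80 + 41.28 = 83.08 → 83
G: 0.76×69 + 0.24×250 = 52.44 + 60.00 = 112.44 → 112
B: 0.76×178 + 0.24×76 = 135.28 + 18.24 = 153.52 → 154
= RGB(83, 112, 154)


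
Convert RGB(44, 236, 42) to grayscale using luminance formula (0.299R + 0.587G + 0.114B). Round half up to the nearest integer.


Gray = 0.299×R + 0.587×G + 0.114×B
Gray = 0.299×44 + 0.587×236 + 0.114×42
Gray = 13.156 + 138.532 + 4.788
Gray = 156.476 → round half up → 156
Gray = 156


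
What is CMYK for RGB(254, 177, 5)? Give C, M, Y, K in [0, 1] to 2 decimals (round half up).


R'=254/255≈0.9961, G'=177/255≈0.6941, B'=5/255≈0.0196
K = 1 - max(R',G',B') = 1 - 254/255 = 1/255 = 0.00392… → 0.00
(1-R'-K)/(1-K) simplifies to (max-R)/max with max = 254:
C = (254-254)/254 = 0/254 = 0 → 0.00
M = (254-177)/254 = 77/254 = 0.30314… → 0.30
Y = (254-5)/254 = 249/254 = 0.98031… → 0.98
= CMYK(0.00, 0.30, 0.98, 0.00)


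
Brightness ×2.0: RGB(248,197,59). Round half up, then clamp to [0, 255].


Multiply each channel by 2.0, round half up, clamp to [0, 255]
R: 248×2.0 = 496 → clamp → 255
G: 197×2.0 = 394 → clamp → 255
B: 59×2.0 = 118
= RGB(255, 255, 118)


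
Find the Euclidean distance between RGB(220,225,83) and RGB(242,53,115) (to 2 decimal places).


d = √[(R₁-R₂)² + (G₁-G₂)² + (B₁-B₂)²]
d = √[(220-242)² + (225-53)² + (83-115)²]
d = √[484 + 29584 + 1024]
d = √31092
d ≈ 176.33


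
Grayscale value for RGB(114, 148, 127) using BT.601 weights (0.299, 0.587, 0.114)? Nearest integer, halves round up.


Gray = 0.299×R + 0.587×G + 0.114×B
Gray = 0.299×114 + 0.587×148 + 0.114×127
Gray = 34.086 + 86.876 + 14.478
Gray = 135.440 → round half up → 135
Gray = 135


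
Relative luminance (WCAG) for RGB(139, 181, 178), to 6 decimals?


Linearize each channel (sRGB transfer function): c = v/255; c_lin = c/12.92 if c ≤ 0.04045, else ((c+0.055)/1.055)^2.4
  R: 139/255 ≈ 0.545098 > 0.04045 → ((0.545098+0.055)/1.055)^2.4 ≈ 0.258183
  G: 181/255 ≈ 0.709804 > 0.04045 → ((0.709804+0.055)/1.055)^2.4 ≈ 0.462077
  B: 178/255 ≈ 0.698039 > 0.04045 → ((0.698039+0.055)/1.055)^2.4 ≈ 0.445201
R_lin = 0.258183, G_lin = 0.462077, B_lin = 0.445201
L = 0.2126×R + 0.7152×G + 0.0722×B
L = 0.2126×0.258183 + 0.7152×0.462077 + 0.0722×0.445201
L ≈ 0.417511


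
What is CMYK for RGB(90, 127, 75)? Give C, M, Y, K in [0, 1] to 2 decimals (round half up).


R'=90/255≈0.3529, G'=127/255≈0.4980, B'=75/255≈0.2941
K = 1 - max(R',G',B') = 1 - 127/255 = 128/255 = 0.50196… → 0.50
(1-R'-K)/(1-K) simplifies to (max-R)/max with max = 127:
C = (127-90)/127 = 37/127 = 0.29133… → 0.29
M = (127-127)/127 = 0/127 = 0 → 0.00
Y = (127-75)/127 = 52/127 = 0.40944… → 0.41
= CMYK(0.29, 0.00, 0.41, 0.50)


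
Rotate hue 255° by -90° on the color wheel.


New hue = (H + rotation) mod 360
New hue = (255 -90) mod 360
= 165 mod 360
= 165°


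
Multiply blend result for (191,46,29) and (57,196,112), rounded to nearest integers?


Multiply: C = A×B/255, rounded to nearest integer
R: 191×57/255 = 10887/255 ≈ 42.694 → 43
G: 46×196/255 = 9016/255 ≈ 35.357 → 35
B: 29×112/255 = 3248/255 ≈ 12.737 → 13
= RGB(43, 35, 13)


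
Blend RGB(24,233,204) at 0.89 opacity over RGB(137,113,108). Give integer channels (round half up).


C = α×F + (1-α)×B, with 1-α = 0.11
R: 0.89×24 + 0.11×137 = 21.36 + 15.07 = 36.43 → 36
G: 0.89×233 + 0.11×113 = 207.37 + 12.43 = 219.80 → 220
B: 0.89×204 + 0.11×108 = 181.56 + 11.88 = 193.44 → 193
= RGB(36, 220, 193)


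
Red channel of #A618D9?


Color: #A618D9
R = A6 = 166
G = 18 = 24
B = D9 = 217
Red = 166


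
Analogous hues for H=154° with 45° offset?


Base hue: 154°
Left analog: (154 - 45) mod 360 = 109°
Right analog: (154 + 45) mod 360 = 199°
Analogous hues = 109° and 199°


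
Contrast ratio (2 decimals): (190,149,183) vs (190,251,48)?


Linearize each sRGB channel c=v/255: c/12.92 if c ≤ 0.04045 else ((c+0.055)/1.055)^2.4
L = 0.2126×R_lin + 0.7152×G_lin + 0.0722×B_lin
Color 1 (190,149,183):
  R=190: 190/255≈0.7451 > 0.04045 → ((0.7451+0.055)/1.055)^2.4 ≈ 0.51492
  G=149: 149/255≈0.5843 > 0.04045 → ((0.5843+0.055)/1.055)^2.4 ≈ 0.30054
  B=183: 183/255≈0.7176 > 0.04045 → ((0.7176+0.055)/1.055)^2.4 ≈ 0.47353
  L1 = 0.2126×0.51492 + 0.7152×0.30054 + 0.0722×0.47353 ≈ 0.35861
Color 2 (190,251,48):
  R=190: 190/255≈0.7451 > 0.04045 → ((0.7451+0.055)/1.055)^2.4 ≈ 0.51492
  G=251: 251/255≈0.9843 > 0.04045 → ((0.9843+0.055)/1.055)^2.4 ≈ 0.96469
  B=48: 48/255≈0.1882 > 0.04045 → ((0.1882+0.055)/1.055)^2.4 ≈ 0.02956
  L2 = 0.2126×0.51492 + 0.7152×0.96469 + 0.0722×0.02956 ≈ 0.80155
Lighter = 0.80155, Darker = 0.35861
Ratio = (L_lighter + 0.05) / (L_darker + 0.05)
Ratio = (0.80155 + 0.05) / (0.35861 + 0.05) = 0.85155 / 0.40861 ≈ 2.0840
Ratio ≈ 2.08:1


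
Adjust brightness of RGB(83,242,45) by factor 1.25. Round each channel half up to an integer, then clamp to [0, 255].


Multiply each channel by 1.25, round half up, clamp to [0, 255]
R: 83×1.25 = 103.75 → round → 104
G: 242×1.25 = 302.5 → round → 303 → clamp → 255
B: 45×1.25 = 56.25 → round → 56
= RGB(104, 255, 56)


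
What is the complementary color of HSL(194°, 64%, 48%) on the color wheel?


Complement = opposite side of color wheel = hue + 180°
H' = (194 + 180) mod 360 = 14°
S and L unchanged.
= HSL(14°, 64%, 48%)


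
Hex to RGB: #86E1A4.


86 → 134 (R)
E1 → 225 (G)
A4 → 164 (B)
= RGB(134, 225, 164)


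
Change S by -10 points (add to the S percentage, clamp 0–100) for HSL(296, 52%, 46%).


Original S = 52%
Adjustment = -10 percentage points
New S = 52 + (-10) = 42
Clamp to [0, 100] → 42
= HSL(296°, 42%, 46%)


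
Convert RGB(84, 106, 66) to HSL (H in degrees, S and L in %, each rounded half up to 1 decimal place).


Normalize: R'=84/255≈0.3294, G'=106/255≈0.4157, B'=66/255≈0.2588
Max=106/255, Min=66/255, Δ=Max-Min=40/255
L = (Max+Min)/2 = (106+66)/510 = 172/510 = 0.33725… → L = 33.7%
L ≤ 0.5 → S = Δ/(Max+Min) = 40/(106+66) = 40/172 = 0.23255… → S = 23.3%
(the 1/255 factors cancel in S and H, so raw channel differences can be used)
Max is G' → H = 60 × ((B-R)/Δ + 2) = 60 × ((66-84)/40 + 2)
  -18/40 + 2 = -0.45 + 2 = 1.55
  H = 60 × 1.55 = 93° → H = 93.0°
= HSL(93.0°, 23.3%, 33.7%)


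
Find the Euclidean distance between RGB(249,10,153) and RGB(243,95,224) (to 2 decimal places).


d = √[(R₁-R₂)² + (G₁-G₂)² + (B₁-B₂)²]
d = √[(249-243)² + (10-95)² + (153-224)²]
d = √[36 + 7225 + 5041]
d = √12302
d ≈ 110.91


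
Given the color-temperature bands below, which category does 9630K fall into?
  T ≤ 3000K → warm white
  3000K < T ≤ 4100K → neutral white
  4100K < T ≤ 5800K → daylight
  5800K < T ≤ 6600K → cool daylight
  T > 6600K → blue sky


Temperature: 9630K
9630K > 6600K → blue sky
Classification: blue sky


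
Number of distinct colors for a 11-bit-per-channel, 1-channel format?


Total bits = 11 bits/channel × 1 channels = 11 bits
Distinct colors = 2^11
= 2,048 colors


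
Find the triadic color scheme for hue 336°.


Triadic: equally spaced at 120° intervals
H1 = 336°
H2 = (336 + 120) mod 360 = 96°
H3 = (336 + 240) mod 360 = 216°
Triadic = 336°, 96°, 216°


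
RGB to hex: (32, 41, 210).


R = 32 → 20 (hex)
G = 41 → 29 (hex)
B = 210 → D2 (hex)
Hex = #2029D2


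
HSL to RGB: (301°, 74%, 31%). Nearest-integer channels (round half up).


H=301°, S=0.74, L=0.31
C = (1-|2L-1|)×S = (1-|-0.38|)×0.74 = 0.4588
H' = H/60 = 301/60 ≈ 5.0167; X = C×(1-|H' mod 2 - 1|) ≈ 0.4512
m = L - C/2 = 0.31 - 0.2294 = 0.0806
Sector ⌊H'⌋ = 5 → (R',G',B') = (0.4588, 0.0, ≈0.4512)
RGB = ((R'+m)×255, (G'+m)×255, (B'+m)×255) = (137.547, 20.553, 135.5971)
Round half up → RGB(138, 21, 136)


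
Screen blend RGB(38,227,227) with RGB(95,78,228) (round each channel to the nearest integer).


Screen: C = 255 - (255-A)×(255-B)/255, rounded to nearest integer
R: 255 - (255-38)×(255-95)/255 = 255 - 34720/255 ≈ 255 - 136.157 = 118.843 → 119
G: 255 - (255-227)×(255-78)/255 = 255 - 4956/255 ≈ 255 - 19.435 = 235.565 → 236
B: 255 - (255-227)×(255-228)/255 = 255 - 756/255 ≈ 255 - 2.965 = 252.035 → 252
= RGB(119, 236, 252)


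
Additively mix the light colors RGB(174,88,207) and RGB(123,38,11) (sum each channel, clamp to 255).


Additive: each channel = min(255, C₁+C₂)
R: 174+123 = 297 → 255
G: 88+38 = 126 → 126
B: 207+11 = 218 → 218
= RGB(255, 126, 218)


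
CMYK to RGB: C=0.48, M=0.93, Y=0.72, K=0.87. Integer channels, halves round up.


R = 255 × (1-C) × (1-K) = 255 × 0.52 × 0.13 = 17.238 → 17
G = 255 × (1-M) × (1-K) = 255 × 0.07 × 0.13 = 2.3205 → 2
B = 255 × (1-Y) × (1-K) = 255 × 0.28 × 0.13 = 9.282 → 9
= RGB(17, 2, 9)


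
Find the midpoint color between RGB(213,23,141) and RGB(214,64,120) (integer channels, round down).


Midpoint: each channel = ⌊(C₁+C₂)/2⌋
R: ⌊(213+214)/2⌋ = 213
G: ⌊(23+64)/2⌋ = 43
B: ⌊(141+120)/2⌋ = 130
= RGB(213, 43, 130)


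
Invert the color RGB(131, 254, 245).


Invert: (255-R, 255-G, 255-B)
R: 255-131 = 124
G: 255-254 = 1
B: 255-245 = 10
= RGB(124, 1, 10)


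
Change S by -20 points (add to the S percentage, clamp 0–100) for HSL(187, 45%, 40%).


Original S = 45%
Adjustment = -20 percentage points
New S = 45 + (-20) = 25
Clamp to [0, 100] → 25
= HSL(187°, 25%, 40%)


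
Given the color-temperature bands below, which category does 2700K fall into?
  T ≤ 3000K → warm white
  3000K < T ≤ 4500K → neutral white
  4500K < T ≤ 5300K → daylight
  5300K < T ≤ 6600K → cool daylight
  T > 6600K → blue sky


Temperature: 2700K
2700K ≤ 3000K → warm white
Classification: warm white


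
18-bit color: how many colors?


Colors = 2^bits = 2^18
= 262,144 colors


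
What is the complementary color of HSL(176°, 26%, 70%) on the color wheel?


Complement = opposite side of color wheel = hue + 180°
H' = (176 + 180) mod 360 = 356°
S and L unchanged.
= HSL(356°, 26%, 70%)


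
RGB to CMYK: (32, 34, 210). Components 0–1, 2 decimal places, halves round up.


R'=32/255≈0.1255, G'=34/255≈0.1333, B'=210/255≈0.8235
K = 1 - max(R',G',B') = 1 - 210/255 = 45/255 = 0.17647… → 0.18
(1-R'-K)/(1-K) simplifies to (max-R)/max with max = 210:
C = (210-32)/210 = 178/210 = 0.84761… → 0.85
M = (210-34)/210 = 176/210 = 0.83809… → 0.84
Y = (210-210)/210 = 0/210 = 0 → 0.00
= CMYK(0.85, 0.84, 0.00, 0.18)


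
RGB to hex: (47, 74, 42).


R = 47 → 2F (hex)
G = 74 → 4A (hex)
B = 42 → 2A (hex)
Hex = #2F4A2A


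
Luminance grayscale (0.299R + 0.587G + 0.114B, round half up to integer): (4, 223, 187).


Gray = 0.299×R + 0.587×G + 0.114×B
Gray = 0.299×4 + 0.587×223 + 0.114×187
Gray = 1.196 + 130.901 + 21.318
Gray = 153.415 → round half up → 153
Gray = 153


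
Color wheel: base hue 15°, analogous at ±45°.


Base hue: 15°
Left analog: (15 - 45) mod 360 = 330°
Right analog: (15 + 45) mod 360 = 60°
Analogous hues = 330° and 60°


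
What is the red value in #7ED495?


Color: #7ED495
R = 7E = 126
G = D4 = 212
B = 95 = 149
Red = 126


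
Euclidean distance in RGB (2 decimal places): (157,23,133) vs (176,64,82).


d = √[(R₁-R₂)² + (G₁-G₂)² + (B₁-B₂)²]
d = √[(157-176)² + (23-64)² + (133-82)²]
d = √[361 + 1681 + 2601]
d = √4643
d ≈ 68.14


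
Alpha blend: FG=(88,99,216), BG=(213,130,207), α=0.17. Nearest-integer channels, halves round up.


C = α×F + (1-α)×B, with 1-α = 0.83
R: 0.17×88 + 0.83×213 = 14.96 + 176.79 = 191.75 → 192
G: 0.17×99 + 0.83×130 = 16.83 + 107.90 = 124.73 → 125
B: 0.17×216 + 0.83×207 = 36.72 + 171.81 = 208.53 → 209
= RGB(192, 125, 209)


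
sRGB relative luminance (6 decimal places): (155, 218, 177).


Linearize each channel (sRGB transfer function): c = v/255; c_lin = c/12.92 if c ≤ 0.04045, else ((c+0.055)/1.055)^2.4
  R: 155/255 ≈ 0.607843 > 0.04045 → ((0.607843+0.055)/1.055)^2.4 ≈ 0.327778
  G: 218/255 ≈ 0.854902 > 0.04045 → ((0.854902+0.055)/1.055)^2.4 ≈ 0.701102
  B: 177/255 ≈ 0.694118 > 0.04045 → ((0.694118+0.055)/1.055)^2.4 ≈ 0.439657
R_lin = 0.327778, G_lin = 0.701102, B_lin = 0.439657
L = 0.2126×R + 0.7152×G + 0.0722×B
L = 0.2126×0.327778 + 0.7152×0.701102 + 0.0722×0.439657
L ≈ 0.602857


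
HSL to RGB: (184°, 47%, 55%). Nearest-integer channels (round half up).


H=184°, S=0.47, L=0.55
C = (1-|2L-1|)×S = (1-|0.10|)×0.47 = 0.423
H' = H/60 = 184/60 ≈ 3.0667; X = C×(1-|H' mod 2 - 1|) = 0.3948
m = L - C/2 = 0.55 - 0.2115 = 0.3385
Sector ⌊H'⌋ = 3 → (R',G',B') = (0.0, 0.3948, 0.423)
RGB = ((R'+m)×255, (G'+m)×255, (B'+m)×255) = (86.3175, 186.9915, 194.1825)
Round half up → RGB(86, 187, 194)


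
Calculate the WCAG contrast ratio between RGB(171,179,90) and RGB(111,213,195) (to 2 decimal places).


Linearize each sRGB channel c=v/255: c/12.92 if c ≤ 0.04045 else ((c+0.055)/1.055)^2.4
L = 0.2126×R_lin + 0.7152×G_lin + 0.0722×B_lin
Color 1 (171,179,90):
  R=171: 171/255≈0.6706 > 0.04045 → ((0.6706+0.055)/1.055)^2.4 ≈ 0.40724
  G=179: 179/255≈0.7020 > 0.04045 → ((0.7020+0.055)/1.055)^2.4 ≈ 0.45079
  B=90: 90/255≈0.3529 > 0.04045 → ((0.3529+0.055)/1.055)^2.4 ≈ 0.10224
  L1 = 0.2126×0.40724 + 0.7152×0.45079 + 0.0722×0.10224 ≈ 0.41636
Color 2 (111,213,195):
  R=111: 111/255≈0.4353 > 0.04045 → ((0.4353+0.055)/1.055)^2.4 ≈ 0.15896
  G=213: 213/255≈0.8353 > 0.04045 → ((0.8353+0.055)/1.055)^2.4 ≈ 0.66539
  B=195: 195/255≈0.7647 > 0.04045 → ((0.7647+0.055)/1.055)^2.4 ≈ 0.54572
  L2 = 0.2126×0.15896 + 0.7152×0.66539 + 0.0722×0.54572 ≈ 0.54908
Lighter = 0.54908, Darker = 0.41636
Ratio = (L_lighter + 0.05) / (L_darker + 0.05)
Ratio = (0.54908 + 0.05) / (0.41636 + 0.05) = 0.59908 / 0.46636 ≈ 1.2846
Ratio ≈ 1.28:1


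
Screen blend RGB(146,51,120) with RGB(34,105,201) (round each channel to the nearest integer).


Screen: C = 255 - (255-A)×(255-B)/255, rounded to nearest integer
R: 255 - (255-146)×(255-34)/255 = 255 - 24089/255 ≈ 255 - 94.467 = 160.533 → 161
G: 255 - (255-51)×(255-105)/255 = 255 - 30600/255 ≈ 255 - 120.000 = 135.000 → 135
B: 255 - (255-120)×(255-201)/255 = 255 - 7290/255 ≈ 255 - 28.588 = 226.412 → 226
= RGB(161, 135, 226)


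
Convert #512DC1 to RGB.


51 → 81 (R)
2D → 45 (G)
C1 → 193 (B)
= RGB(81, 45, 193)


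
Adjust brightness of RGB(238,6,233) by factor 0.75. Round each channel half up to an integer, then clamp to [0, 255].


Multiply each channel by 0.75, round half up, clamp to [0, 255]
R: 238×0.75 = 178.5 → round → 179
G: 6×0.75 = 4.5 → round → 5
B: 233×0.75 = 174.75 → round → 175
= RGB(179, 5, 175)


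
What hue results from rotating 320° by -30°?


New hue = (H + rotation) mod 360
New hue = (320 -30) mod 360
= 290 mod 360
= 290°


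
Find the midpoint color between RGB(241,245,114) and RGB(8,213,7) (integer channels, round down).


Midpoint: each channel = ⌊(C₁+C₂)/2⌋
R: ⌊(241+8)/2⌋ = 124
G: ⌊(245+213)/2⌋ = 229
B: ⌊(114+7)/2⌋ = 60
= RGB(124, 229, 60)


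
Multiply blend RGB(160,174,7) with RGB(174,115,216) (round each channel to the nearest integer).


Multiply: C = A×B/255, rounded to nearest integer
R: 160×174/255 = 27840/255 ≈ 109.176 → 109
G: 174×115/255 = 20010/255 ≈ 78.471 → 78
B: 7×216/255 = 1512/255 ≈ 5.929 → 6
= RGB(109, 78, 6)


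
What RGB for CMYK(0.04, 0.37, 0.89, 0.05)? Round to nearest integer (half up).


R = 255 × (1-C) × (1-K) = 255 × 0.96 × 0.95 = 232.56 → 233
G = 255 × (1-M) × (1-K) = 255 × 0.63 × 0.95 = 152.6175 → 153
B = 255 × (1-Y) × (1-K) = 255 × 0.11 × 0.95 = 26.6475 → 27
= RGB(233, 153, 27)


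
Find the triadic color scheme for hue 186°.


Triadic: equally spaced at 120° intervals
H1 = 186°
H2 = (186 + 120) mod 360 = 306°
H3 = (186 + 240) mod 360 = 66°
Triadic = 186°, 306°, 66°


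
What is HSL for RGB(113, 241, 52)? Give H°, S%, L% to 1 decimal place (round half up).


Normalize: R'=113/255≈0.4431, G'=241/255≈0.9451, B'=52/255≈0.2039
Max=241/255, Min=52/255, Δ=Max-Min=189/255
L = (Max+Min)/2 = (241+52)/510 = 293/510 = 0.57450… → L = 57.5%
L > 0.5 → S = Δ/(2-Max-Min) = 189/(510-241-52) = 189/217 = 0.87096… → S = 87.1%
(the 1/255 factors cancel in S and H, so raw channel differences can be used)
Max is G' → H = 60 × ((B-R)/Δ + 2) = 60 × ((52-113)/189 + 2)
  -61/189 + 2 = -0.3227… + 2 = 1.6772…
  H = 60 × 1.6772… = 100.634…° → H = 100.6°
= HSL(100.6°, 87.1%, 57.5%)


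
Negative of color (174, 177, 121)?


Invert: (255-R, 255-G, 255-B)
R: 255-174 = 81
G: 255-177 = 78
B: 255-121 = 134
= RGB(81, 78, 134)


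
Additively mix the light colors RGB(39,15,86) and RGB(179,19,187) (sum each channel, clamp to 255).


Additive: each channel = min(255, C₁+C₂)
R: 39+179 = 218 → 218
G: 15+19 = 34 → 34
B: 86+187 = 273 → 255
= RGB(218, 34, 255)


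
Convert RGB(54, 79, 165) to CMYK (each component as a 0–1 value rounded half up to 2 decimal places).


R'=54/255≈0.2118, G'=79/255≈0.3098, B'=165/255≈0.6471
K = 1 - max(R',G',B') = 1 - 165/255 = 90/255 = 0.35294… → 0.35
(1-R'-K)/(1-K) simplifies to (max-R)/max with max = 165:
C = (165-54)/165 = 111/165 = 0.67272… → 0.67
M = (165-79)/165 = 86/165 = 0.52121… → 0.52
Y = (165-165)/165 = 0/165 = 0 → 0.00
= CMYK(0.67, 0.52, 0.00, 0.35)


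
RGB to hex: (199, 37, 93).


R = 199 → C7 (hex)
G = 37 → 25 (hex)
B = 93 → 5D (hex)
Hex = #C7255D


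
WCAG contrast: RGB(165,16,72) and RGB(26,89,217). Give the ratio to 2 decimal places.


Linearize each sRGB channel c=v/255: c/12.92 if c ≤ 0.04045 else ((c+0.055)/1.055)^2.4
L = 0.2126×R_lin + 0.7152×G_lin + 0.0722×B_lin
Color 1 (165,16,72):
  R=165: 165/255≈0.6471 > 0.04045 → ((0.6471+0.055)/1.055)^2.4 ≈ 0.37626
  G=16: 16/255≈0.0627 > 0.04045 → ((0.0627+0.055)/1.055)^2.4 ≈ 0.00518
  B=72: 72/255≈0.2824 > 0.04045 → ((0.2824+0.055)/1.055)^2.4 ≈ 0.06480
  L1 = 0.2126×0.37626 + 0.7152×0.00518 + 0.0722×0.06480 ≈ 0.08838
Color 2 (26,89,217):
  R=26: 26/255≈0.1020 > 0.04045 → ((0.1020+0.055)/1.055)^2.4 ≈ 0.01033
  G=89: 89/255≈0.3490 > 0.04045 → ((0.3490+0.055)/1.055)^2.4 ≈ 0.09990
  B=217: 217/255≈0.8510 > 0.04045 → ((0.8510+0.055)/1.055)^2.4 ≈ 0.69387
  L2 = 0.2126×0.01033 + 0.7152×0.09990 + 0.0722×0.69387 ≈ 0.12374
Lighter = 0.12374, Darker = 0.08838
Ratio = (L_lighter + 0.05) / (L_darker + 0.05)
Ratio = (0.12374 + 0.05) / (0.08838 + 0.05) = 0.17374 / 0.13838 ≈ 1.2556
Ratio ≈ 1.26:1


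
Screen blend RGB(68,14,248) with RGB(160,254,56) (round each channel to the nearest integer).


Screen: C = 255 - (255-A)×(255-B)/255, rounded to nearest integer
R: 255 - (255-68)×(255-160)/255 = 255 - 17765/255 ≈ 255 - 69.667 = 185.333 → 185
G: 255 - (255-14)×(255-254)/255 = 255 - 241/255 ≈ 255 - 0.945 = 254.055 → 254
B: 255 - (255-248)×(255-56)/255 = 255 - 1393/255 ≈ 255 - 5.463 = 249.537 → 250
= RGB(185, 254, 250)


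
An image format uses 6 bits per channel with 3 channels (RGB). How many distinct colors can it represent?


Total bits = 6 bits/channel × 3 channels = 18 bits
Distinct colors = 2^18
= 262,144 colors


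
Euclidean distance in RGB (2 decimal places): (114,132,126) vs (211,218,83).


d = √[(R₁-R₂)² + (G₁-G₂)² + (B₁-B₂)²]
d = √[(114-211)² + (132-218)² + (126-83)²]
d = √[9409 + 7396 + 1849]
d = √18654
d ≈ 136.58


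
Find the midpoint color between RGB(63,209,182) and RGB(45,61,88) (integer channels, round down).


Midpoint: each channel = ⌊(C₁+C₂)/2⌋
R: ⌊(63+45)/2⌋ = 54
G: ⌊(209+61)/2⌋ = 135
B: ⌊(182+88)/2⌋ = 135
= RGB(54, 135, 135)


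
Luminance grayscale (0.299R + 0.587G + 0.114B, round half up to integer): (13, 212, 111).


Gray = 0.299×R + 0.587×G + 0.114×B
Gray = 0.299×13 + 0.587×212 + 0.114×111
Gray = 3.887 + 124.444 + 12.654
Gray = 140.985 → round half up → 141
Gray = 141


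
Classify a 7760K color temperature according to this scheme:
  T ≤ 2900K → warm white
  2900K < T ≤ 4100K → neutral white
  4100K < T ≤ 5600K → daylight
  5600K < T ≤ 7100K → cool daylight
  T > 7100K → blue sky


Temperature: 7760K
7760K > 7100K → blue sky
Classification: blue sky


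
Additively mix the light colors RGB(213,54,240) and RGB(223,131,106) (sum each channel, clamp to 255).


Additive: each channel = min(255, C₁+C₂)
R: 213+223 = 436 → 255
G: 54+131 = 185 → 185
B: 240+106 = 346 → 255
= RGB(255, 185, 255)


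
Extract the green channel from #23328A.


Color: #23328A
R = 23 = 35
G = 32 = 50
B = 8A = 138
Green = 50


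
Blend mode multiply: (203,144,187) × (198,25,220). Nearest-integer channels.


Multiply: C = A×B/255, rounded to nearest integer
R: 203×198/255 = 40194/255 ≈ 157.624 → 158
G: 144×25/255 = 3600/255 ≈ 14.118 → 14
B: 187×220/255 = 41140/255 ≈ 161.333 → 161
= RGB(158, 14, 161)


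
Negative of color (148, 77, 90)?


Invert: (255-R, 255-G, 255-B)
R: 255-148 = 107
G: 255-77 = 178
B: 255-90 = 165
= RGB(107, 178, 165)


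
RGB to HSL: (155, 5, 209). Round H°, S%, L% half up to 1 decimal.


Normalize: R'=155/255≈0.6078, G'=5/255≈0.0196, B'=209/255≈0.8196
Max=209/255, Min=5/255, Δ=Max-Min=204/255
L = (Max+Min)/2 = (209+5)/510 = 214/510 = 0.41960… → L = 42.0%
L ≤ 0.5 → S = Δ/(Max+Min) = 204/(209+5) = 204/214 = 0.95327… → S = 95.3%
(the 1/255 factors cancel in S and H, so raw channel differences can be used)
Max is B' → H = 60 × ((R-G)/Δ + 4) = 60 × ((155-5)/204 + 4)
  150/204 + 4 = 0.7352… + 4 = 4.7352…
  H = 60 × 4.7352… = 284.117…° → H = 284.1°
= HSL(284.1°, 95.3%, 42.0%)


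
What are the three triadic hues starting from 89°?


Triadic: equally spaced at 120° intervals
H1 = 89°
H2 = (89 + 120) mod 360 = 209°
H3 = (89 + 240) mod 360 = 329°
Triadic = 89°, 209°, 329°


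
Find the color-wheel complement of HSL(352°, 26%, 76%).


Complement = opposite side of color wheel = hue + 180°
H' = (352 + 180) mod 360 = 172°
S and L unchanged.
= HSL(172°, 26%, 76%)


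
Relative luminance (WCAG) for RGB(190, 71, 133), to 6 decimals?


Linearize each channel (sRGB transfer function): c = v/255; c_lin = c/12.92 if c ≤ 0.04045, else ((c+0.055)/1.055)^2.4
  R: 190/255 ≈ 0.745098 > 0.04045 → ((0.745098+0.055)/1.055)^2.4 ≈ 0.514918
  G: 71/255 ≈ 0.278431 > 0.04045 → ((0.278431+0.055)/1.055)^2.4 ≈ 0.063010
  B: 133/255 ≈ 0.521569 > 0.04045 → ((0.521569+0.055)/1.055)^2.4 ≈ 0.234551
R_lin = 0.514918, G_lin = 0.063010, B_lin = 0.234551
L = 0.2126×R + 0.7152×G + 0.0722×B
L = 0.2126×0.514918 + 0.7152×0.063010 + 0.0722×0.234551
L ≈ 0.171471


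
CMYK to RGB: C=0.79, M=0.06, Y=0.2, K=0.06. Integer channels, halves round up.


R = 255 × (1-C) × (1-K) = 255 × 0.21 × 0.94 = 50.337 → 50
G = 255 × (1-M) × (1-K) = 255 × 0.94 × 0.94 = 225.318 → 225
B = 255 × (1-Y) × (1-K) = 255 × 0.80 × 0.94 = 191.76 → 192
= RGB(50, 225, 192)


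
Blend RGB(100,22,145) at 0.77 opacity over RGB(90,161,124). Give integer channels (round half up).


C = α×F + (1-α)×B, with 1-α = 0.23
R: 0.77×100 + 0.23×90 = 77.00 + 20.70 = 97.70 → 98
G: 0.77×22 + 0.23×161 = 16.94 + 37.03 = 53.97 → 54
B: 0.77×145 + 0.23×124 = 111.65 + 28.52 = 140.17 → 140
= RGB(98, 54, 140)


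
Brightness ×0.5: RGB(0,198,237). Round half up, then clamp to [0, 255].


Multiply each channel by 0.5, round half up, clamp to [0, 255]
R: 0×0.5 = 0
G: 198×0.5 = 99
B: 237×0.5 = 118.5 → round → 119
= RGB(0, 99, 119)


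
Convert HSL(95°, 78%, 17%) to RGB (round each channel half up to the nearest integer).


H=95°, S=0.78, L=0.17
C = (1-|2L-1|)×S = (1-|-0.66|)×0.78 = 0.2652
H' = H/60 = 95/60 ≈ 1.5833; X = C×(1-|H' mod 2 - 1|) = 0.1105
m = L - C/2 = 0.17 - 0.1326 = 0.0374
Sector ⌊H'⌋ = 1 → (R',G',B') = (0.1105, 0.2652, 0.0)
RGB = ((R'+m)×255, (G'+m)×255, (B'+m)×255) = (37.7145, 77.163, 9.537)
Round half up → RGB(38, 77, 10)


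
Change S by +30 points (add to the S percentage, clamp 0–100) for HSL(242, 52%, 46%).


Original S = 52%
Adjustment = +30 percentage points
New S = 52 + (30) = 82
Clamp to [0, 100] → 82
= HSL(242°, 82%, 46%)


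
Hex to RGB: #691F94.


69 → 105 (R)
1F → 31 (G)
94 → 148 (B)
= RGB(105, 31, 148)


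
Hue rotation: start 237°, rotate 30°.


New hue = (H + rotation) mod 360
New hue = (237 + 30) mod 360
= 267 mod 360
= 267°


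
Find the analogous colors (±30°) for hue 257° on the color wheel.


Base hue: 257°
Left analog: (257 - 30) mod 360 = 227°
Right analog: (257 + 30) mod 360 = 287°
Analogous hues = 227° and 287°


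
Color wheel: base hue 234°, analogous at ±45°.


Base hue: 234°
Left analog: (234 - 45) mod 360 = 189°
Right analog: (234 + 45) mod 360 = 279°
Analogous hues = 189° and 279°


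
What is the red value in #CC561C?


Color: #CC561C
R = CC = 204
G = 56 = 86
B = 1C = 28
Red = 204


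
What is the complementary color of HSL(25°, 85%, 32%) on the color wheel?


Complement = opposite side of color wheel = hue + 180°
H' = (25 + 180) mod 360 = 205°
S and L unchanged.
= HSL(205°, 85%, 32%)


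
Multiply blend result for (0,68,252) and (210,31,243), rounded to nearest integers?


Multiply: C = A×B/255, rounded to nearest integer
R: 0×210/255 = 0/255 ≈ 0.000 → 0
G: 68×31/255 = 2108/255 ≈ 8.267 → 8
B: 252×243/255 = 61236/255 ≈ 240.141 → 240
= RGB(0, 8, 240)


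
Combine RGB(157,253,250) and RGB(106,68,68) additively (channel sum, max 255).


Additive: each channel = min(255, C₁+C₂)
R: 157+106 = 263 → 255
G: 253+68 = 321 → 255
B: 250+68 = 318 → 255
= RGB(255, 255, 255)


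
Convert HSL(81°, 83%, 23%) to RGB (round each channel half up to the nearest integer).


H=81°, S=0.83, L=0.23
C = (1-|2L-1|)×S = (1-|-0.54|)×0.83 = 0.3818
H' = H/60 = 81/60 ≈ 1.3500; X = C×(1-|H' mod 2 - 1|) = 0.24817
m = L - C/2 = 0.23 - 0.1909 = 0.0391
Sector ⌊H'⌋ = 1 → (R',G',B') = (0.24817, 0.3818, 0.0)
RGB = ((R'+m)×255, (G'+m)×255, (B'+m)×255) = (73.25385, 107.3295, 9.9705)
Round half up → RGB(73, 107, 10)


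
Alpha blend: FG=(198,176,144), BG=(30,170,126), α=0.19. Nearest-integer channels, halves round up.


C = α×F + (1-α)×B, with 1-α = 0.81
R: 0.19×198 + 0.81×30 = 37.62 + 24.30 = 61.92 → 62
G: 0.19×176 + 0.81×170 = 33.44 + 137.70 = 171.14 → 171
B: 0.19×144 + 0.81×126 = 27.36 + 102.06 = 129.42 → 129
= RGB(62, 171, 129)


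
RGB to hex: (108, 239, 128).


R = 108 → 6C (hex)
G = 239 → EF (hex)
B = 128 → 80 (hex)
Hex = #6CEF80


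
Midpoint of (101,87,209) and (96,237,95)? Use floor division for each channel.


Midpoint: each channel = ⌊(C₁+C₂)/2⌋
R: ⌊(101+96)/2⌋ = 98
G: ⌊(87+237)/2⌋ = 162
B: ⌊(209+95)/2⌋ = 152
= RGB(98, 162, 152)


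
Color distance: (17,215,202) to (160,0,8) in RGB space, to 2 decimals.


d = √[(R₁-R₂)² + (G₁-G₂)² + (B₁-B₂)²]
d = √[(17-160)² + (215-0)² + (202-8)²]
d = √[20449 + 46225 + 37636]
d = √104310
d ≈ 322.97


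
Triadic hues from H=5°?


Triadic: equally spaced at 120° intervals
H1 = 5°
H2 = (5 + 120) mod 360 = 125°
H3 = (5 + 240) mod 360 = 245°
Triadic = 5°, 125°, 245°


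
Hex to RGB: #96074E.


96 → 150 (R)
07 → 7 (G)
4E → 78 (B)
= RGB(150, 7, 78)


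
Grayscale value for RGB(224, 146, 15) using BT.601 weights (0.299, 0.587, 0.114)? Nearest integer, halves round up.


Gray = 0.299×R + 0.587×G + 0.114×B
Gray = 0.299×224 + 0.587×146 + 0.114×15
Gray = 66.976 + 85.702 + 1.710
Gray = 154.388 → round half up → 154
Gray = 154


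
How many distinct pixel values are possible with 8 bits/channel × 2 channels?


Total bits = 8 bits/channel × 2 channels = 16 bits
Distinct pixel values = 2^16
= 65,536 pixel values


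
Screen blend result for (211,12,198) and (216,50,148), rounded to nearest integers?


Screen: C = 255 - (255-A)×(255-B)/255, rounded to nearest integer
R: 255 - (255-211)×(255-216)/255 = 255 - 1716/255 ≈ 255 - 6.729 = 248.271 → 248
G: 255 - (255-12)×(255-50)/255 = 255 - 49815/255 ≈ 255 - 195.353 = 59.647 → 60
B: 255 - (255-198)×(255-148)/255 = 255 - 6099/255 ≈ 255 - 23.918 = 231.082 → 231
= RGB(248, 60, 231)


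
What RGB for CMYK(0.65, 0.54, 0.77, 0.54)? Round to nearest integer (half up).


R = 255 × (1-C) × (1-K) = 255 × 0.35 × 0.46 = 41.055 → 41
G = 255 × (1-M) × (1-K) = 255 × 0.46 × 0.46 = 53.958 → 54
B = 255 × (1-Y) × (1-K) = 255 × 0.23 × 0.46 = 26.979 → 27
= RGB(41, 54, 27)


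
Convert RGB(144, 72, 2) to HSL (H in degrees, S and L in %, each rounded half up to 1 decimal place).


Normalize: R'=144/255≈0.5647, G'=72/255≈0.2824, B'=2/255≈0.0078
Max=144/255, Min=2/255, Δ=Max-Min=142/255
L = (Max+Min)/2 = (144+2)/510 = 146/510 = 0.28627… → L = 28.6%
L ≤ 0.5 → S = Δ/(Max+Min) = 142/(144+2) = 142/146 = 0.97260… → S = 97.3%
(the 1/255 factors cancel in S and H, so raw channel differences can be used)
Max is R' → H = 60 × (((G-B)/Δ) mod 6) = 60 × (((72-2)/142) mod 6)
  70/142 = 0.4929…
  H = 60 × 0.4929… = 29.577…° → H = 29.6°
= HSL(29.6°, 97.3%, 28.6%)


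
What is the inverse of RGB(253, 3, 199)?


Invert: (255-R, 255-G, 255-B)
R: 255-253 = 2
G: 255-3 = 252
B: 255-199 = 56
= RGB(2, 252, 56)


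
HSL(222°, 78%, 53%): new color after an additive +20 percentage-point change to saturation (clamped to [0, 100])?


Original S = 78%
Adjustment = +20 percentage points
New S = 78 + (20) = 98
Clamp to [0, 100] → 98
= HSL(222°, 98%, 53%)


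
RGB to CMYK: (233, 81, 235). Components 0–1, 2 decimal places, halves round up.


R'=233/255≈0.9137, G'=81/255≈0.3176, B'=235/255≈0.9216
K = 1 - max(R',G',B') = 1 - 235/255 = 20/255 = 0.07843… → 0.08
(1-R'-K)/(1-K) simplifies to (max-R)/max with max = 235:
C = (235-233)/235 = 2/235 = 0.00851… → 0.01
M = (235-81)/235 = 154/235 = 0.65531… → 0.66
Y = (235-235)/235 = 0/235 = 0 → 0.00
= CMYK(0.01, 0.66, 0.00, 0.08)


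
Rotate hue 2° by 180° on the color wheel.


New hue = (H + rotation) mod 360
New hue = (2 + 180) mod 360
= 182 mod 360
= 182°


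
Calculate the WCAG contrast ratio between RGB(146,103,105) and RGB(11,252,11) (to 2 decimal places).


Linearize each sRGB channel c=v/255: c/12.92 if c ≤ 0.04045 else ((c+0.055)/1.055)^2.4
L = 0.2126×R_lin + 0.7152×G_lin + 0.0722×B_lin
Color 1 (146,103,105):
  R=146: 146/255≈0.5725 > 0.04045 → ((0.5725+0.055)/1.055)^2.4 ≈ 0.28744
  G=103: 103/255≈0.4039 > 0.04045 → ((0.4039+0.055)/1.055)^2.4 ≈ 0.13563
  B=105: 105/255≈0.4118 > 0.04045 → ((0.4118+0.055)/1.055)^2.4 ≈ 0.14126
  L1 = 0.2126×0.28744 + 0.7152×0.13563 + 0.0722×0.14126 ≈ 0.16831
Color 2 (11,252,11):
  R=11: 11/255≈0.0431 > 0.04045 → ((0.0431+0.055)/1.055)^2.4 ≈ 0.00335
  G=252: 252/255≈0.9882 > 0.04045 → ((0.9882+0.055)/1.055)^2.4 ≈ 0.97345
  B=11: 11/255≈0.0431 > 0.04045 → ((0.0431+0.055)/1.055)^2.4 ≈ 0.00335
  L2 = 0.2126×0.00335 + 0.7152×0.97345 + 0.0722×0.00335 ≈ 0.69716
Lighter = 0.69716, Darker = 0.16831
Ratio = (L_lighter + 0.05) / (L_darker + 0.05)
Ratio = (0.69716 + 0.05) / (0.16831 + 0.05) = 0.74716 / 0.21831 ≈ 3.4224
Ratio ≈ 3.42:1


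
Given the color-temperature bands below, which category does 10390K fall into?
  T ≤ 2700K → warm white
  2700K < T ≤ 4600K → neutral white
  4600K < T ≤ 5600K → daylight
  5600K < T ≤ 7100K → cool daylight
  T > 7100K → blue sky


Temperature: 10390K
10390K > 7100K → blue sky
Classification: blue sky


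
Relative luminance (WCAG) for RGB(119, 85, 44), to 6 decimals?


Linearize each channel (sRGB transfer function): c = v/255; c_lin = c/12.92 if c ≤ 0.04045, else ((c+0.055)/1.055)^2.4
  R: 119/255 ≈ 0.466667 > 0.04045 → ((0.466667+0.055)/1.055)^2.4 ≈ 0.184475
  G: 85/255 ≈ 0.333333 > 0.04045 → ((0.333333+0.055)/1.055)^2.4 ≈ 0.090842
  B: 44/255 ≈ 0.172549 > 0.04045 → ((0.172549+0.055)/1.055)^2.4 ≈ 0.025187
R_lin = 0.184475, G_lin = 0.090842, B_lin = 0.025187
L = 0.2126×R + 0.7152×G + 0.0722×B
L = 0.2126×0.184475 + 0.7152×0.090842 + 0.0722×0.025187
L ≈ 0.106008


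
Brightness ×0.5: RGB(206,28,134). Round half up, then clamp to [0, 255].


Multiply each channel by 0.5, round half up, clamp to [0, 255]
R: 206×0.5 = 103
G: 28×0.5 = 14
B: 134×0.5 = 67
= RGB(103, 14, 67)


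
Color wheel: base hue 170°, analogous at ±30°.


Base hue: 170°
Left analog: (170 - 30) mod 360 = 140°
Right analog: (170 + 30) mod 360 = 200°
Analogous hues = 140° and 200°


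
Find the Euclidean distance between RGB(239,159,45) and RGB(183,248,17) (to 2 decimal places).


d = √[(R₁-R₂)² + (G₁-G₂)² + (B₁-B₂)²]
d = √[(239-183)² + (159-248)² + (45-17)²]
d = √[3136 + 7921 + 784]
d = √11841
d ≈ 108.82


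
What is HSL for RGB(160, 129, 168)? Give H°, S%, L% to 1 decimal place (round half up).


Normalize: R'=160/255≈0.6275, G'=129/255≈0.5059, B'=168/255≈0.6588
Max=168/255, Min=129/255, Δ=Max-Min=39/255
L = (Max+Min)/2 = (168+129)/510 = 297/510 = 0.58235… → L = 58.2%
L > 0.5 → S = Δ/(2-Max-Min) = 39/(510-168-129) = 39/213 = 0.18309… → S = 18.3%
(the 1/255 factors cancel in S and H, so raw channel differences can be used)
Max is B' → H = 60 × ((R-G)/Δ + 4) = 60 × ((160-129)/39 + 4)
  31/39 + 4 = 0.7948… + 4 = 4.7948…
  H = 60 × 4.7948… = 287.692…° → H = 287.7°
= HSL(287.7°, 18.3%, 58.2%)


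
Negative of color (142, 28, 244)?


Invert: (255-R, 255-G, 255-B)
R: 255-142 = 113
G: 255-28 = 227
B: 255-244 = 11
= RGB(113, 227, 11)


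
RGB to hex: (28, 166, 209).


R = 28 → 1C (hex)
G = 166 → A6 (hex)
B = 209 → D1 (hex)
Hex = #1CA6D1


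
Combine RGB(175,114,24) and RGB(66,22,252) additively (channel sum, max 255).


Additive: each channel = min(255, C₁+C₂)
R: 175+66 = 241 → 241
G: 114+22 = 136 → 136
B: 24+252 = 276 → 255
= RGB(241, 136, 255)


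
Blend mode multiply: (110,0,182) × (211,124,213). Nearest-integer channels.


Multiply: C = A×B/255, rounded to nearest integer
R: 110×211/255 = 23210/255 ≈ 91.020 → 91
G: 0×124/255 = 0/255 ≈ 0.000 → 0
B: 182×213/255 = 38766/255 ≈ 152.024 → 152
= RGB(91, 0, 152)


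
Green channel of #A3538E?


Color: #A3538E
R = A3 = 163
G = 53 = 83
B = 8E = 142
Green = 83


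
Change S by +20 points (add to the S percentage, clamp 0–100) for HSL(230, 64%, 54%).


Original S = 64%
Adjustment = +20 percentage points
New S = 64 + (20) = 84
Clamp to [0, 100] → 84
= HSL(230°, 84%, 54%)


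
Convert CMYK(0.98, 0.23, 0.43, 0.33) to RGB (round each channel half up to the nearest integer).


R = 255 × (1-C) × (1-K) = 255 × 0.02 × 0.67 = 3.417 → 3
G = 255 × (1-M) × (1-K) = 255 × 0.77 × 0.67 = 131.5545 → 132
B = 255 × (1-Y) × (1-K) = 255 × 0.57 × 0.67 = 97.3845 → 97
= RGB(3, 132, 97)


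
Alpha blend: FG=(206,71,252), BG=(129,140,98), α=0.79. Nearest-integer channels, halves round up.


C = α×F + (1-α)×B, with 1-α = 0.21
R: 0.79×206 + 0.21×129 = 162.74 + 27.09 = 189.83 → 190
G: 0.79×71 + 0.21×140 = 56.09 + 29.40 = 85.49 → 85
B: 0.79×252 + 0.21×98 = 199.08 + 20.58 = 219.66 → 220
= RGB(190, 85, 220)


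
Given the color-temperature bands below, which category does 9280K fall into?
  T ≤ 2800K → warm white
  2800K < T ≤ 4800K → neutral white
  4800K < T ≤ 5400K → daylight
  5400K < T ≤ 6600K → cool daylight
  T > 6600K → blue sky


Temperature: 9280K
9280K > 6600K → blue sky
Classification: blue sky


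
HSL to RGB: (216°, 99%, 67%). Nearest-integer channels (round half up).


H=216°, S=0.99, L=0.67
C = (1-|2L-1|)×S = (1-|0.34|)×0.99 = 0.6534
H' = H/60 = 216/60 ≈ 3.6000; X = C×(1-|H' mod 2 - 1|) = 0.26136
m = L - C/2 = 0.67 - 0.3267 = 0.3433
Sector ⌊H'⌋ = 3 → (R',G',B') = (0.0, 0.26136, 0.6534)
RGB = ((R'+m)×255, (G'+m)×255, (B'+m)×255) = (87.5415, 154.1883, 254.1585)
Round half up → RGB(88, 154, 254)


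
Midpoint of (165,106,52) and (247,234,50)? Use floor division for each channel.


Midpoint: each channel = ⌊(C₁+C₂)/2⌋
R: ⌊(165+247)/2⌋ = 206
G: ⌊(106+234)/2⌋ = 170
B: ⌊(52+50)/2⌋ = 51
= RGB(206, 170, 51)


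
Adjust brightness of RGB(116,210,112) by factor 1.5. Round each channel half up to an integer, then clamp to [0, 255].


Multiply each channel by 1.5, round half up, clamp to [0, 255]
R: 116×1.5 = 174
G: 210×1.5 = 315 → clamp → 255
B: 112×1.5 = 168
= RGB(174, 255, 168)
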